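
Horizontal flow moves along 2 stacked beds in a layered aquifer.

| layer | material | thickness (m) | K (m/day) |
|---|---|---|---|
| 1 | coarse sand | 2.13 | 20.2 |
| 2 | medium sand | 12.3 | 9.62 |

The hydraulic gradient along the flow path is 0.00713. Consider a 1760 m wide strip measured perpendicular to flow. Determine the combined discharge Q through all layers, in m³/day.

2020

Flow is parallel to layering, so each bed carries its own Darcy discharge and the transmissivities add.
Σ(K_i·b_i) = 20.2×2.13 + 9.62×12.3 = 161.4 m²/day.
Hydraulic gradient i = 0.00713.
Q = Σ(K_i·b_i) · W · i = 161.4 × 1760 × 0.007130 = 2025 m³/day.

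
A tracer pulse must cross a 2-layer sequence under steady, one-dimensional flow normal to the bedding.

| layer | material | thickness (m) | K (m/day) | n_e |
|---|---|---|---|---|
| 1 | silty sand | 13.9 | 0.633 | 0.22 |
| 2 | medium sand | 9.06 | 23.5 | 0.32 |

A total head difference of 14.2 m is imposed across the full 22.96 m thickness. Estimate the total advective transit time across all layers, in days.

9.37

With flow normal to the layers, continuity requires the same specific discharge q through every layer.
Σ(b_i/K_i) = 13.9/0.633 + 9.06/23.5 = 22.34 d.
q = Δh / Σ(b_i/K_i) = 14.2 / 22.34 = 0.6355 m/day.
In each layer the seepage velocity is v_i = q/n_i, so the layer transit time is t_i = b_i·n_i / q:
  layer 1 (silty sand): t_1 = 13.9 × 0.22 / 0.6355 = 4.812 d
  layer 2 (medium sand): t_2 = 9.06 × 0.32 / 0.6355 = 4.562 d
Total t = Σ t_i = 9.374 days.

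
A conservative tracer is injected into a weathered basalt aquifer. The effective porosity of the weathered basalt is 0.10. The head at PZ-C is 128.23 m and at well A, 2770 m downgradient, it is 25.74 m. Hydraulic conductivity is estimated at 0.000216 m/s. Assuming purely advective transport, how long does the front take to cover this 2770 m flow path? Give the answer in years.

Convert K: 0.000216 m/s × 86400 = 18.66 m/day.
Hydraulic gradient i = (128.23 − 25.74) / 2770 = 102.49 / 2770 = 0.03700.
Darcy flux q = K · i = 18.66 × 0.03700 = 0.6905 m/day.
Seepage velocity v = q / n_e = 0.6905 / 0.10 = 6.905 m/day.
Travel time t = L / v = 2770 / 6.905 = 401.2 days = 1.098 years.

1.10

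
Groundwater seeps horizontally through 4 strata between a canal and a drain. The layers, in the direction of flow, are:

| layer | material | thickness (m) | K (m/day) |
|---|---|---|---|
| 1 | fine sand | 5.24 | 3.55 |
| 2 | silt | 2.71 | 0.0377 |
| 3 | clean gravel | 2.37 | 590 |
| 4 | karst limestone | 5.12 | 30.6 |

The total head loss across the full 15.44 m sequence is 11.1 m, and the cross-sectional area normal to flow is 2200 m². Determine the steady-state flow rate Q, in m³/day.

Flow is perpendicular to layering, so the layers act in series and the equivalent K is the thickness-weighted harmonic mean.
Total thickness L = 5.24 + 2.71 + 2.37 + 5.12 = 15.44 m.
Σ(b_i/K_i) = 5.24/3.55 + 2.71/0.0377 + 2.37/590 + 5.12/30.6 = 73.53 d.
K_eq = L / Σ(b_i/K_i) = 15.44 / 73.53 = 0.2100 m/day.
Q = K_eq · A · (Δh/L) = 0.2100 × 2200 × (11.1/15.44) = 332.1 m³/day.

332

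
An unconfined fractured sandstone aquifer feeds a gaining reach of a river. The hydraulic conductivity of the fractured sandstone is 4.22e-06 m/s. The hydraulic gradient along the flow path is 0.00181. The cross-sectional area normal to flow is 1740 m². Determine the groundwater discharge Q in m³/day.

Convert K: 4.22e-06 m/s × 86400 = 0.3646 m/day.
Hydraulic gradient i = 0.00181.
Darcy's law: Q = K · A · i = 0.3646 × 1740 × 0.001810 = 1.148 m³/day.

1.15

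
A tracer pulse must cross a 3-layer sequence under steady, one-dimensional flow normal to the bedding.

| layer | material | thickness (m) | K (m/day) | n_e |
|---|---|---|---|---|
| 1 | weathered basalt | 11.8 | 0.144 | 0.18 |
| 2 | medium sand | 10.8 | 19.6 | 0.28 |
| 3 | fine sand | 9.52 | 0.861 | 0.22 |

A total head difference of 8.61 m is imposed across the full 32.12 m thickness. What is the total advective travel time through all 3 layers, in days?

With flow normal to the layers, continuity requires the same specific discharge q through every layer.
Σ(b_i/K_i) = 11.8/0.144 + 10.8/19.6 + 9.52/0.861 = 93.55 d.
q = Δh / Σ(b_i/K_i) = 8.61 / 93.55 = 0.09203 m/day.
In each layer the seepage velocity is v_i = q/n_i, so the layer transit time is t_i = b_i·n_i / q:
  layer 1 (weathered basalt): t_1 = 11.8 × 0.18 / 0.09203 = 23.08 d
  layer 2 (medium sand): t_2 = 10.8 × 0.28 / 0.09203 = 32.86 d
  layer 3 (fine sand): t_3 = 9.52 × 0.22 / 0.09203 = 22.76 d
Total t = Σ t_i = 78.69 days.

78.7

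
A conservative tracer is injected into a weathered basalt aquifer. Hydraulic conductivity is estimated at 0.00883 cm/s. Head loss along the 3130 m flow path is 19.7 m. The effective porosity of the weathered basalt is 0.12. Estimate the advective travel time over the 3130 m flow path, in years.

Convert K: 0.00883 cm/s × 864 = 7.629 m/day.
Hydraulic gradient i = Δh / L = 19.7 / 3130 = 0.006294.
Darcy flux q = K · i = 7.629 × 0.006294 = 0.04802 m/day.
Seepage velocity v = q / n_e = 0.04802 / 0.12 = 0.4001 m/day.
Travel time t = L / v = 3130 / 0.4001 = 7822 days = 21.42 years.

21.4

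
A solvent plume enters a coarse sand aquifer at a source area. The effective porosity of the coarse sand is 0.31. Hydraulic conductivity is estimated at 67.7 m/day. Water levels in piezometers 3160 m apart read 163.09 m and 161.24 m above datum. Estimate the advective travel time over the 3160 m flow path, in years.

67.7

Hydraulic gradient i = (163.09 − 161.24) / 3160 = 1.85 / 3160 = 0.0005854.
Darcy flux q = K · i = 67.70 × 0.0005854 = 0.03963 m/day.
Seepage velocity v = q / n_e = 0.03963 / 0.31 = 0.1279 m/day.
Travel time t = L / v = 3160 / 0.1279 = 24716 days = 67.67 years.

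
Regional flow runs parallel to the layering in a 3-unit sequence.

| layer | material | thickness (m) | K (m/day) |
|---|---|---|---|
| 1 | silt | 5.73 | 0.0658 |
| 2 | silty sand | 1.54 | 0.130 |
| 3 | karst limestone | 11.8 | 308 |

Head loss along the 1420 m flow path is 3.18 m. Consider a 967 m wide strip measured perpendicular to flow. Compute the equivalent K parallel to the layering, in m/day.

Flow is parallel to layering, so each bed carries its own Darcy discharge and the transmissivities add.
Σ(K_i·b_i) = 0.0658×5.73 + 0.130×1.54 + 308×11.8 = 3635 m²/day.
Total thickness b = 19.07 m, so K_eq = Σ(K_i·b_i)/b = 190.6 m/day.

191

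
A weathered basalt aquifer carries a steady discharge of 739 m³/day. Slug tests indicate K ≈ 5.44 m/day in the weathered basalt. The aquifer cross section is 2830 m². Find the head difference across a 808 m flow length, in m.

38.8

From Q = K·A·i, i = Q / (K·A) = 739 / (5.440 × 2830) = 0.04800.
Head loss Δh = i · L = 0.04800 × 808 = 38.79 m.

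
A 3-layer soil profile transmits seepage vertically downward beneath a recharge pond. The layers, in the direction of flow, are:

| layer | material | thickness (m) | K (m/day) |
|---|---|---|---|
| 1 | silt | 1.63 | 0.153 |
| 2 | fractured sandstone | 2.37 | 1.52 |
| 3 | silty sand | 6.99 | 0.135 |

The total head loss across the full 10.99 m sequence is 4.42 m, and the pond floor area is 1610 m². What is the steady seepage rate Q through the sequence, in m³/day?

Flow is perpendicular to layering, so the layers act in series and the equivalent K is the thickness-weighted harmonic mean.
Total thickness L = 1.63 + 2.37 + 6.99 = 10.99 m.
Σ(b_i/K_i) = 1.63/0.153 + 2.37/1.52 + 6.99/0.135 = 63.99 d.
K_eq = L / Σ(b_i/K_i) = 10.99 / 63.99 = 0.1717 m/day.
Q = K_eq · A · (Δh/L) = 0.1717 × 1610 × (4.42/10.99) = 111.2 m³/day.

111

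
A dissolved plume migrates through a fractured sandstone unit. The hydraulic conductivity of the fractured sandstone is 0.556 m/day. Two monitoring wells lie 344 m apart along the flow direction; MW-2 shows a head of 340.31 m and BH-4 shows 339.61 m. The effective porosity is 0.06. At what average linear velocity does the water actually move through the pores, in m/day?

0.0189

Hydraulic gradient i = (340.31 − 339.61) / 344 = 0.7 / 344 = 0.002035.
Darcy flux q = K · i = 0.5560 × 0.002035 = 0.001131 m/day.
Seepage velocity v = q / n_e = 0.001131 / 0.06 = 0.01886 m/day.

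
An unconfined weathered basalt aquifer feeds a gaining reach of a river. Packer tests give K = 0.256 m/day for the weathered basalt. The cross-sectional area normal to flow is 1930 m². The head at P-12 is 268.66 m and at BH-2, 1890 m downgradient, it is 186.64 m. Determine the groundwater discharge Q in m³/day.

Hydraulic gradient i = (268.66 − 186.64) / 1890 = 82.02 / 1890 = 0.04340.
Darcy's law: Q = K · A · i = 0.2560 × 1930 × 0.04340 = 21.44 m³/day.

21.4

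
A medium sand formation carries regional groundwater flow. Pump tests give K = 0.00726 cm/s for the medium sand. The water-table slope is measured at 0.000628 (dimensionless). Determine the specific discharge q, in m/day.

Convert K: 0.00726 cm/s × 864 = 6.273 m/day.
Hydraulic gradient i = 0.000628.
Specific discharge q = K · i = 6.273 × 0.0006280 = 0.003939 m/day.

0.00394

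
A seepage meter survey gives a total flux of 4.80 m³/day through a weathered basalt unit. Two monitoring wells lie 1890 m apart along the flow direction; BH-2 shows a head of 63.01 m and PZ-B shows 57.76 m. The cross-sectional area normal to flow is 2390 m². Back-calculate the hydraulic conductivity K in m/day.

Hydraulic gradient i = (63.01 − 57.76) / 1890 = 5.25 / 1890 = 0.002778.
From Q = K·A·i, K = Q / (A·i) = 4.80 / (2390 × 0.002778) = 0.7230 m/day.

0.723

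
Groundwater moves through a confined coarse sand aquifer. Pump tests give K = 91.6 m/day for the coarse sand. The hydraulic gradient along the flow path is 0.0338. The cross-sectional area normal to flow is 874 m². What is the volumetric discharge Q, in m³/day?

2710

Hydraulic gradient i = 0.0338.
Darcy's law: Q = K · A · i = 91.60 × 874.0 × 0.03380 = 2706 m³/day.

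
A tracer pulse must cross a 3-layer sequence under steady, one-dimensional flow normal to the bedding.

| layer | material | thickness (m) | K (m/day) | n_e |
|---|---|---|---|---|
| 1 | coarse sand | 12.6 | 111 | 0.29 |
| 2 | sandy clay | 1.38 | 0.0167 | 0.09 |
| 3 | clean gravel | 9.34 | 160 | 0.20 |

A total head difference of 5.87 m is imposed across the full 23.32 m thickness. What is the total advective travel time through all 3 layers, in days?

With flow normal to the layers, continuity requires the same specific discharge q through every layer.
Σ(b_i/K_i) = 12.6/111 + 1.38/0.0167 + 9.34/160 = 82.81 d.
q = Δh / Σ(b_i/K_i) = 5.87 / 82.81 = 0.07089 m/day.
In each layer the seepage velocity is v_i = q/n_i, so the layer transit time is t_i = b_i·n_i / q:
  layer 1 (coarse sand): t_1 = 12.6 × 0.29 / 0.07089 = 51.55 d
  layer 2 (sandy clay): t_2 = 1.38 × 0.09 / 0.07089 = 1.752 d
  layer 3 (clean gravel): t_3 = 9.34 × 0.20 / 0.07089 = 26.35 d
Total t = Σ t_i = 79.65 days.

79.6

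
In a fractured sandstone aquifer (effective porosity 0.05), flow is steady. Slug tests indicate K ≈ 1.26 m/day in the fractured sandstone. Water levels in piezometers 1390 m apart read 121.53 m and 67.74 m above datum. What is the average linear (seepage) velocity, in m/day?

0.975

Hydraulic gradient i = (121.53 − 67.74) / 1390 = 53.79 / 1390 = 0.03870.
Darcy flux q = K · i = 1.260 × 0.03870 = 0.04876 m/day.
Seepage velocity v = q / n_e = 0.04876 / 0.05 = 0.9752 m/day.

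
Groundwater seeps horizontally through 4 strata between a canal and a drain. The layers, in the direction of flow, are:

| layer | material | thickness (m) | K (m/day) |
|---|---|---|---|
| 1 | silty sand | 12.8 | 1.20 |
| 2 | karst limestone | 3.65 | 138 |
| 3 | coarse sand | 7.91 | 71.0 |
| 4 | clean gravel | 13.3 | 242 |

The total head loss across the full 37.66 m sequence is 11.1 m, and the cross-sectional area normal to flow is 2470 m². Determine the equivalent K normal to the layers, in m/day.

Flow is perpendicular to layering, so the layers act in series and the equivalent K is the thickness-weighted harmonic mean.
Total thickness L = 12.8 + 3.65 + 7.91 + 13.3 = 37.66 m.
Σ(b_i/K_i) = 12.8/1.20 + 3.65/138 + 7.91/71.0 + 13.3/242 = 10.86 d.
K_eq = L / Σ(b_i/K_i) = 37.66 / 10.86 = 3.468 m/day.

3.47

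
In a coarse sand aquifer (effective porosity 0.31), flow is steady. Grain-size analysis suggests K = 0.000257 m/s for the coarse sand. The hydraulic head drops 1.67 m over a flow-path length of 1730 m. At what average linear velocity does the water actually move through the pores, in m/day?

0.0691

Convert K: 0.000257 m/s × 86400 = 22.20 m/day.
Hydraulic gradient i = Δh / L = 1.67 / 1730 = 0.0009653.
Darcy flux q = K · i = 22.20 × 0.0009653 = 0.02143 m/day.
Seepage velocity v = q / n_e = 0.02143 / 0.31 = 0.06914 m/day.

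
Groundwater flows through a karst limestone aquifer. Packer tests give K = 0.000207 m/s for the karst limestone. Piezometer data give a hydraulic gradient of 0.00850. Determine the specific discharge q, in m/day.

Convert K: 0.000207 m/s × 86400 = 17.88 m/day.
Hydraulic gradient i = 0.00850.
Specific discharge q = K · i = 17.88 × 0.008500 = 0.1520 m/day.

0.152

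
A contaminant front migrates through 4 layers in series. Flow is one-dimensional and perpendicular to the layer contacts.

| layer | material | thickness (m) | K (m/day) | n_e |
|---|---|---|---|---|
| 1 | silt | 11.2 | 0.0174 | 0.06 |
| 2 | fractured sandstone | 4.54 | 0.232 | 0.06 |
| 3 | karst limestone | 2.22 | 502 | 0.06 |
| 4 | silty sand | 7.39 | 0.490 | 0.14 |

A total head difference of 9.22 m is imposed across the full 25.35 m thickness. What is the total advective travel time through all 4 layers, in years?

0.425

With flow normal to the layers, continuity requires the same specific discharge q through every layer.
Σ(b_i/K_i) = 11.2/0.0174 + 4.54/0.232 + 2.22/502 + 7.39/0.490 = 678.3 d.
q = Δh / Σ(b_i/K_i) = 9.22 / 678.3 = 0.01359 m/day.
In each layer the seepage velocity is v_i = q/n_i, so the layer transit time is t_i = b_i·n_i / q:
  layer 1 (silt): t_1 = 11.2 × 0.06 / 0.01359 = 49.44 d
  layer 2 (fractured sandstone): t_2 = 4.54 × 0.06 / 0.01359 = 20.04 d
  layer 3 (karst limestone): t_3 = 2.22 × 0.06 / 0.01359 = 9.800 d
  layer 4 (silty sand): t_4 = 7.39 × 0.14 / 0.01359 = 76.12 d
Total t = Σ t_i = 155.4 days = 0.4255 years.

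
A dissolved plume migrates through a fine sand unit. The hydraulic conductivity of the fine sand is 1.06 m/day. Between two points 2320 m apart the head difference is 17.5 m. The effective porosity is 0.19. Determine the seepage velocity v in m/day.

Hydraulic gradient i = Δh / L = 17.5 / 2320 = 0.007543.
Darcy flux q = K · i = 1.060 × 0.007543 = 0.007996 m/day.
Seepage velocity v = q / n_e = 0.007996 / 0.19 = 0.04208 m/day.

0.0421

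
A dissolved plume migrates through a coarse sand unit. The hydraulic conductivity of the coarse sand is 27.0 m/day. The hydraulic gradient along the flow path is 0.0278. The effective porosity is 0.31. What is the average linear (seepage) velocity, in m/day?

Hydraulic gradient i = 0.0278.
Darcy flux q = K · i = 27.00 × 0.02780 = 0.7506 m/day.
Seepage velocity v = q / n_e = 0.7506 / 0.31 = 2.421 m/day.

2.42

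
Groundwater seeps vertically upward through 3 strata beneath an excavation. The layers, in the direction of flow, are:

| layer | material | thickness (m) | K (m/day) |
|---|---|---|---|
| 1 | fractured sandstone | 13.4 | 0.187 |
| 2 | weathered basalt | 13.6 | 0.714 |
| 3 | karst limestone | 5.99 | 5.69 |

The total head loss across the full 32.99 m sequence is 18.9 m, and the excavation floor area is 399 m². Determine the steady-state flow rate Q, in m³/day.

Flow is perpendicular to layering, so the layers act in series and the equivalent K is the thickness-weighted harmonic mean.
Total thickness L = 13.4 + 13.6 + 5.99 = 32.99 m.
Σ(b_i/K_i) = 13.4/0.187 + 13.6/0.714 + 5.99/5.69 = 91.76 d.
K_eq = L / Σ(b_i/K_i) = 32.99 / 91.76 = 0.3595 m/day.
Q = K_eq · A · (Δh/L) = 0.3595 × 399 × (18.9/32.99) = 82.18 m³/day.

82.2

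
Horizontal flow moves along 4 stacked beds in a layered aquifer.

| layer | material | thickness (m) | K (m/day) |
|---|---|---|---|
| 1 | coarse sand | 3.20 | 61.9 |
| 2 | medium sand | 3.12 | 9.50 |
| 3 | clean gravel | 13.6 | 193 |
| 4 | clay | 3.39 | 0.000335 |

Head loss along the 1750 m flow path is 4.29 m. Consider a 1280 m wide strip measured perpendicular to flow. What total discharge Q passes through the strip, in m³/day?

Flow is parallel to layering, so each bed carries its own Darcy discharge and the transmissivities add.
Σ(K_i·b_i) = 61.9×3.20 + 9.50×3.12 + 193×13.6 + 0.000335×3.39 = 2853 m²/day.
Hydraulic gradient i = Δh / L = 4.29 / 1750 = 0.002451.
Q = Σ(K_i·b_i) · W · i = 2853 × 1280 × 0.002451 = 8951 m³/day.

8950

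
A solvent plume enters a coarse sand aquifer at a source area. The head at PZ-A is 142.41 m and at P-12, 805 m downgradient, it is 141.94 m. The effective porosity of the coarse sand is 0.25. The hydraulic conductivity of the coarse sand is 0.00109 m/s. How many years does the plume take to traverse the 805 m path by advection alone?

10.0

Convert K: 0.00109 m/s × 86400 = 94.18 m/day.
Hydraulic gradient i = (142.41 − 141.94) / 805 = 0.47 / 805 = 0.0005839.
Darcy flux q = K · i = 94.18 × 0.0005839 = 0.05498 m/day.
Seepage velocity v = q / n_e = 0.05498 / 0.25 = 0.2199 m/day.
Travel time t = L / v = 805 / 0.2199 = 3660 days = 10.02 years.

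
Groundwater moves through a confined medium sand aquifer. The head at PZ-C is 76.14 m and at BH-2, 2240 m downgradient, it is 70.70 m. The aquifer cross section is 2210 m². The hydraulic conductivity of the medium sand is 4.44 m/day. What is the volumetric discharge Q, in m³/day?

Hydraulic gradient i = (76.14 − 70.70) / 2240 = 5.44 / 2240 = 0.002429.
Darcy's law: Q = K · A · i = 4.440 × 2210 × 0.002429 = 23.83 m³/day.

23.8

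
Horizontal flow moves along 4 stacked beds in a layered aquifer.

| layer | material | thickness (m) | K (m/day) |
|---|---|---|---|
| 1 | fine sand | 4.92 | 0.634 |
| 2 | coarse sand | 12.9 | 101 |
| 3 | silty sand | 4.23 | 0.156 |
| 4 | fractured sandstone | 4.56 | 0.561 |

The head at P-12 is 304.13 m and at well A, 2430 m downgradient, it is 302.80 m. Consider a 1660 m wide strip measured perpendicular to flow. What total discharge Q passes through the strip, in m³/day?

Flow is parallel to layering, so each bed carries its own Darcy discharge and the transmissivities add.
Σ(K_i·b_i) = 0.634×4.92 + 101×12.9 + 0.156×4.23 + 0.561×4.56 = 1309 m²/day.
Hydraulic gradient i = (304.13 − 302.80) / 2430 = 1.33 / 2430 = 0.0005473.
Q = Σ(K_i·b_i) · W · i = 1309 × 1660 × 0.0005473 = 1190 m³/day.

1190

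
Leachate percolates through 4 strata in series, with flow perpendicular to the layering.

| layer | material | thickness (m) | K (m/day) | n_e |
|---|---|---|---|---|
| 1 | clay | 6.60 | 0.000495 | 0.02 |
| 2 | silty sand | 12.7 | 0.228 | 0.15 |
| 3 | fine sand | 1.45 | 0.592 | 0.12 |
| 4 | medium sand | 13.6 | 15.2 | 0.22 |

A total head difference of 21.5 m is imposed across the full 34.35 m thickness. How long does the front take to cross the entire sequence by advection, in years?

With flow normal to the layers, continuity requires the same specific discharge q through every layer.
Σ(b_i/K_i) = 6.60/0.000495 + 12.7/0.228 + 1.45/0.592 + 13.6/15.2 = 13392 d.
q = Δh / Σ(b_i/K_i) = 21.5 / 13392 = 0.001605 m/day.
In each layer the seepage velocity is v_i = q/n_i, so the layer transit time is t_i = b_i·n_i / q:
  layer 1 (clay): t_1 = 6.60 × 0.02 / 0.001605 = 82.22 d
  layer 2 (silty sand): t_2 = 12.7 × 0.15 / 0.001605 = 1187 d
  layer 3 (fine sand): t_3 = 1.45 × 0.12 / 0.001605 = 108.4 d
  layer 4 (medium sand): t_4 = 13.6 × 0.22 / 0.001605 = 1864 d
Total t = Σ t_i = 3241 days = 8.873 years.

8.87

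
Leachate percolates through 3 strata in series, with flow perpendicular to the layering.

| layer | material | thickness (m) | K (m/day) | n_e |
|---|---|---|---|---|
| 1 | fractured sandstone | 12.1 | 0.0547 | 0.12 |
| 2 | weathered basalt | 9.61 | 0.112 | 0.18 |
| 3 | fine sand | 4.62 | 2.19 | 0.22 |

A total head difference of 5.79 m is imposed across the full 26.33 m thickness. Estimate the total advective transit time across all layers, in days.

224

With flow normal to the layers, continuity requires the same specific discharge q through every layer.
Σ(b_i/K_i) = 12.1/0.0547 + 9.61/0.112 + 4.62/2.19 = 309.1 d.
q = Δh / Σ(b_i/K_i) = 5.79 / 309.1 = 0.01873 m/day.
In each layer the seepage velocity is v_i = q/n_i, so the layer transit time is t_i = b_i·n_i / q:
  layer 1 (fractured sandstone): t_1 = 12.1 × 0.12 / 0.01873 = 77.52 d
  layer 2 (weathered basalt): t_2 = 9.61 × 0.18 / 0.01873 = 92.35 d
  layer 3 (fine sand): t_3 = 4.62 × 0.22 / 0.01873 = 54.26 d
Total t = Σ t_i = 224.1 days.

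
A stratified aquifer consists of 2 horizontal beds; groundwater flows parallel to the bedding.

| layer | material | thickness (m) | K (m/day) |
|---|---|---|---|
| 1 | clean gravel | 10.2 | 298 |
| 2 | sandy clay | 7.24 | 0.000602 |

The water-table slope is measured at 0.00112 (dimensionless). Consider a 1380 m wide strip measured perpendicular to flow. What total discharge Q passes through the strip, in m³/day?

Flow is parallel to layering, so each bed carries its own Darcy discharge and the transmissivities add.
Σ(K_i·b_i) = 298×10.2 + 0.000602×7.24 = 3040 m²/day.
Hydraulic gradient i = 0.00112.
Q = Σ(K_i·b_i) · W · i = 3040 × 1380 × 0.001120 = 4698 m³/day.

4700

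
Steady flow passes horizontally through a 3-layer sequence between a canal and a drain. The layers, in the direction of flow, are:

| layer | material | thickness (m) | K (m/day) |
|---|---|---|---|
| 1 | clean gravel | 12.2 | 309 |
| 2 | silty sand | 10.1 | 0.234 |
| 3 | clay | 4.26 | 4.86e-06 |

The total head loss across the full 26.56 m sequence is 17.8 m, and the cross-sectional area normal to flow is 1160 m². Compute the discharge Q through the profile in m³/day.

0.0236

Flow is perpendicular to layering, so the layers act in series and the equivalent K is the thickness-weighted harmonic mean.
Total thickness L = 12.2 + 10.1 + 4.26 = 26.56 m.
Σ(b_i/K_i) = 12.2/309 + 10.1/0.234 + 4.26/4.86e-06 = 8.766e+05 d.
K_eq = L / Σ(b_i/K_i) = 26.56 / 8.766e+05 = 3.030e-05 m/day.
Q = K_eq · A · (Δh/L) = 3.030e-05 × 1160 × (17.8/26.56) = 0.02356 m³/day.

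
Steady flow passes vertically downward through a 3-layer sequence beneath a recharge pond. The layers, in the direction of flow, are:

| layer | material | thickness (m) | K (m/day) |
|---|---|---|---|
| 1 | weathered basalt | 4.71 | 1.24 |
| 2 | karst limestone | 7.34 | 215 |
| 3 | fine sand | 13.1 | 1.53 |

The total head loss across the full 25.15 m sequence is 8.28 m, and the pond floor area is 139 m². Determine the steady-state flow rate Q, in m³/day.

92.9

Flow is perpendicular to layering, so the layers act in series and the equivalent K is the thickness-weighted harmonic mean.
Total thickness L = 4.71 + 7.34 + 13.1 = 25.15 m.
Σ(b_i/K_i) = 4.71/1.24 + 7.34/215 + 13.1/1.53 = 12.39 d.
K_eq = L / Σ(b_i/K_i) = 25.15 / 12.39 = 2.029 m/day.
Q = K_eq · A · (Δh/L) = 2.029 × 139 × (8.28/25.15) = 92.86 m³/day.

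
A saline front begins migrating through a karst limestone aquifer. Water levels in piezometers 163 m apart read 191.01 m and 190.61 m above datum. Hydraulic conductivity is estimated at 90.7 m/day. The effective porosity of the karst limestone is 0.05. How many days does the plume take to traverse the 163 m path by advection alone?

36.6

Hydraulic gradient i = (191.01 − 190.61) / 163 = 0.4 / 163 = 0.002454.
Darcy flux q = K · i = 90.70 × 0.002454 = 0.2226 m/day.
Seepage velocity v = q / n_e = 0.2226 / 0.05 = 4.452 m/day.
Travel time t = L / v = 163 / 4.452 = 36.62 days.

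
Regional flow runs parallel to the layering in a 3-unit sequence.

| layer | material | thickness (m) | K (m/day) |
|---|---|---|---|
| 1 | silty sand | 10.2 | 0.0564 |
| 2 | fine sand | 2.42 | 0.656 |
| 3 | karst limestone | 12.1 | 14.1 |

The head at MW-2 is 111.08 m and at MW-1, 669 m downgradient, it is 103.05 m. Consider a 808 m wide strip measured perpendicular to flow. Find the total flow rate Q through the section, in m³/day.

Flow is parallel to layering, so each bed carries its own Darcy discharge and the transmissivities add.
Σ(K_i·b_i) = 0.0564×10.2 + 0.656×2.42 + 14.1×12.1 = 172.8 m²/day.
Hydraulic gradient i = (111.08 − 103.05) / 669 = 8.03 / 669 = 0.01200.
Q = Σ(K_i·b_i) · W · i = 172.8 × 808 × 0.01200 = 1676 m³/day.

1680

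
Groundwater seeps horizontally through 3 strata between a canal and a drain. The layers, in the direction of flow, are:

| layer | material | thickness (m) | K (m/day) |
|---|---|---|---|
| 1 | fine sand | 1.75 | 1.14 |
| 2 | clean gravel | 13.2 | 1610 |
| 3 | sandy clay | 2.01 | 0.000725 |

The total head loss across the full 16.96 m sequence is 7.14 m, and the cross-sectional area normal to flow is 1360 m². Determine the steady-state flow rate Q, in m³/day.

3.50

Flow is perpendicular to layering, so the layers act in series and the equivalent K is the thickness-weighted harmonic mean.
Total thickness L = 1.75 + 13.2 + 2.01 = 16.96 m.
Σ(b_i/K_i) = 1.75/1.14 + 13.2/1610 + 2.01/0.000725 = 2774 d.
K_eq = L / Σ(b_i/K_i) = 16.96 / 2774 = 0.006114 m/day.
Q = K_eq · A · (Δh/L) = 0.006114 × 1360 × (7.14/16.96) = 3.501 m³/day.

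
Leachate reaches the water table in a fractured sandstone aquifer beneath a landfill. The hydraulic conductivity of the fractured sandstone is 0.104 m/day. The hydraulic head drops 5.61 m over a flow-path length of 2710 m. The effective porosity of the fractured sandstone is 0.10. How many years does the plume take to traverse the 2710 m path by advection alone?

3450

Hydraulic gradient i = Δh / L = 5.61 / 2710 = 0.002070.
Darcy flux q = K · i = 0.1040 × 0.002070 = 0.0002153 m/day.
Seepage velocity v = q / n_e = 0.0002153 / 0.10 = 0.002153 m/day.
Travel time t = L / v = 2710 / 0.002153 = 1.259e+06 days = 3446 years.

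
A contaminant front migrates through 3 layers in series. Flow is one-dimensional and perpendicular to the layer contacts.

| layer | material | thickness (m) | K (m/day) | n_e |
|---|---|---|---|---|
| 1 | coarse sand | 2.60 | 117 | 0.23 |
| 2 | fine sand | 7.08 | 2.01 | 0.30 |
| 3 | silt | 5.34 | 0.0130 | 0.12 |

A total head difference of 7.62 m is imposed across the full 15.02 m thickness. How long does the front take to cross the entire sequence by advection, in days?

With flow normal to the layers, continuity requires the same specific discharge q through every layer.
Σ(b_i/K_i) = 2.60/117 + 7.08/2.01 + 5.34/0.0130 = 414.3 d.
q = Δh / Σ(b_i/K_i) = 7.62 / 414.3 = 0.01839 m/day.
In each layer the seepage velocity is v_i = q/n_i, so the layer transit time is t_i = b_i·n_i / q:
  layer 1 (coarse sand): t_1 = 2.60 × 0.23 / 0.01839 = 32.51 d
  layer 2 (fine sand): t_2 = 7.08 × 0.30 / 0.01839 = 115.5 d
  layer 3 (silt): t_3 = 5.34 × 0.12 / 0.01839 = 34.84 d
Total t = Σ t_i = 182.8 days.

183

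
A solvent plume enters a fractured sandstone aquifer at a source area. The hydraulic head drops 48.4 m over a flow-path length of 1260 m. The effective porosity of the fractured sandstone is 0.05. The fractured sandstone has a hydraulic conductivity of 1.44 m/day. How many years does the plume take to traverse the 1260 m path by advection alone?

Hydraulic gradient i = Δh / L = 48.4 / 1260 = 0.03841.
Darcy flux q = K · i = 1.440 × 0.03841 = 0.05531 m/day.
Seepage velocity v = q / n_e = 0.05531 / 0.05 = 1.106 m/day.
Travel time t = L / v = 1260 / 1.106 = 1139 days = 3.118 years.

3.12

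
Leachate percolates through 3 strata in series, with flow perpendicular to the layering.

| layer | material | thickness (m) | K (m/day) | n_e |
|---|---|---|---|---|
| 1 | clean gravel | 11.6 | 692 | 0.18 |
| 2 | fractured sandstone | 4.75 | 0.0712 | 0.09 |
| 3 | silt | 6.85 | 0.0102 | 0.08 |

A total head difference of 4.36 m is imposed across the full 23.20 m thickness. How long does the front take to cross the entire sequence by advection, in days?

With flow normal to the layers, continuity requires the same specific discharge q through every layer.
Σ(b_i/K_i) = 11.6/692 + 4.75/0.0712 + 6.85/0.0102 = 738.3 d.
q = Δh / Σ(b_i/K_i) = 4.36 / 738.3 = 0.005905 m/day.
In each layer the seepage velocity is v_i = q/n_i, so the layer transit time is t_i = b_i·n_i / q:
  layer 1 (clean gravel): t_1 = 11.6 × 0.18 / 0.005905 = 353.6 d
  layer 2 (fractured sandstone): t_2 = 4.75 × 0.09 / 0.005905 = 72.39 d
  layer 3 (silt): t_3 = 6.85 × 0.08 / 0.005905 = 92.80 d
Total t = Σ t_i = 518.8 days.

519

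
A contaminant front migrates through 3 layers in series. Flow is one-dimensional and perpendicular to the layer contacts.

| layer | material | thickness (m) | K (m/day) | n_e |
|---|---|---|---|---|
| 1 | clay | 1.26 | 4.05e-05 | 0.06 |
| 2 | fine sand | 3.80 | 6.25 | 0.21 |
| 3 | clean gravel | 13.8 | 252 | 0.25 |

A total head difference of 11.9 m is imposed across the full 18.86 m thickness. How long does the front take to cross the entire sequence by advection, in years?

30.9

With flow normal to the layers, continuity requires the same specific discharge q through every layer.
Σ(b_i/K_i) = 1.26/4.05e-05 + 3.80/6.25 + 13.8/252 = 31112 d.
q = Δh / Σ(b_i/K_i) = 11.9 / 31112 = 0.0003825 m/day.
In each layer the seepage velocity is v_i = q/n_i, so the layer transit time is t_i = b_i·n_i / q:
  layer 1 (clay): t_1 = 1.26 × 0.06 / 0.0003825 = 197.7 d
  layer 2 (fine sand): t_2 = 3.80 × 0.21 / 0.0003825 = 2086 d
  layer 3 (clean gravel): t_3 = 13.8 × 0.25 / 0.0003825 = 9020 d
Total t = Σ t_i = 11304 days = 30.95 years.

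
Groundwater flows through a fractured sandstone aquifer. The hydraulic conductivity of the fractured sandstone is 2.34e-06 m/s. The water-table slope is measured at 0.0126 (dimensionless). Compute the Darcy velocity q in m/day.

Convert K: 2.34e-06 m/s × 86400 = 0.2022 m/day.
Hydraulic gradient i = 0.0126.
Specific discharge q = K · i = 0.2022 × 0.01260 = 0.002547 m/day.

0.00255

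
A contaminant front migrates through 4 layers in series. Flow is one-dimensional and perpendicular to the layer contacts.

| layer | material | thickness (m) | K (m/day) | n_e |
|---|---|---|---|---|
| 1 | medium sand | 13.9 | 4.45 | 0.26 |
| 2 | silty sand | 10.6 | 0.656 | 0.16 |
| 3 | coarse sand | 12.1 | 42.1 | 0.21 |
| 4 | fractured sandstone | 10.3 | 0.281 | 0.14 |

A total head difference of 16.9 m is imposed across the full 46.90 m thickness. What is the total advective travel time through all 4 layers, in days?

30.9

With flow normal to the layers, continuity requires the same specific discharge q through every layer.
Σ(b_i/K_i) = 13.9/4.45 + 10.6/0.656 + 12.1/42.1 + 10.3/0.281 = 56.22 d.
q = Δh / Σ(b_i/K_i) = 16.9 / 56.22 = 0.3006 m/day.
In each layer the seepage velocity is v_i = q/n_i, so the layer transit time is t_i = b_i·n_i / q:
  layer 1 (medium sand): t_1 = 13.9 × 0.26 / 0.3006 = 12.02 d
  layer 2 (silty sand): t_2 = 10.6 × 0.16 / 0.3006 = 5.642 d
  layer 3 (coarse sand): t_3 = 12.1 × 0.21 / 0.3006 = 8.454 d
  layer 4 (fractured sandstone): t_4 = 10.3 × 0.14 / 0.3006 = 4.797 d
Total t = Σ t_i = 30.92 days.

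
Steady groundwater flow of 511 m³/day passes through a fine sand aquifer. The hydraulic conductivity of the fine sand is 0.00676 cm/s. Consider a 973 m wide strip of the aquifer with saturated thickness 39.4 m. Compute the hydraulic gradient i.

0.00228

Convert K: 0.00676 cm/s × 864 = 5.841 m/day.
Cross-sectional area A = 973 × 39.4 = 38336 m².
From Q = K·A·i, i = Q / (K·A) = 511 / (5.841 × 38336) = 0.002282.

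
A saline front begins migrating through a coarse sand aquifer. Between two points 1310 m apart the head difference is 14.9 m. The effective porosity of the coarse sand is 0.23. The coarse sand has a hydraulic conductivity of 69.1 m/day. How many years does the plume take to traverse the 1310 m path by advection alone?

Hydraulic gradient i = Δh / L = 14.9 / 1310 = 0.01137.
Darcy flux q = K · i = 69.10 × 0.01137 = 0.7859 m/day.
Seepage velocity v = q / n_e = 0.7859 / 0.23 = 3.417 m/day.
Travel time t = L / v = 1310 / 3.417 = 383.4 days = 1.050 years.

1.05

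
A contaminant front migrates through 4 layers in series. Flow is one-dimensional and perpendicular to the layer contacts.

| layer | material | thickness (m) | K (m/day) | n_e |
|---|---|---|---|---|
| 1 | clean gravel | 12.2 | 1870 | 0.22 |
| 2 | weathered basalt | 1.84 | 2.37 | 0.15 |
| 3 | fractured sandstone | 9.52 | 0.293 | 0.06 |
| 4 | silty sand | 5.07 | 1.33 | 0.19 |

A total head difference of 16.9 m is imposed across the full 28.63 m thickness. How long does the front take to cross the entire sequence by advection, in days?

9.86

With flow normal to the layers, continuity requires the same specific discharge q through every layer.
Σ(b_i/K_i) = 12.2/1870 + 1.84/2.37 + 9.52/0.293 + 5.07/1.33 = 37.09 d.
q = Δh / Σ(b_i/K_i) = 16.9 / 37.09 = 0.4557 m/day.
In each layer the seepage velocity is v_i = q/n_i, so the layer transit time is t_i = b_i·n_i / q:
  layer 1 (clean gravel): t_1 = 12.2 × 0.22 / 0.4557 = 5.890 d
  layer 2 (weathered basalt): t_2 = 1.84 × 0.15 / 0.4557 = 0.6057 d
  layer 3 (fractured sandstone): t_3 = 9.52 × 0.06 / 0.4557 = 1.253 d
  layer 4 (silty sand): t_4 = 5.07 × 0.19 / 0.4557 = 2.114 d
Total t = Σ t_i = 9.863 days.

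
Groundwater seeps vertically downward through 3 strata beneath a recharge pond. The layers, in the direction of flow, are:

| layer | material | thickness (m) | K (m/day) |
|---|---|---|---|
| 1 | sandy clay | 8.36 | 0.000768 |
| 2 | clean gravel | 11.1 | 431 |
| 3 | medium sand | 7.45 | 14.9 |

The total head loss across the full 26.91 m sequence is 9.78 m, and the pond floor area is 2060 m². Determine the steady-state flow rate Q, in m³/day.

Flow is perpendicular to layering, so the layers act in series and the equivalent K is the thickness-weighted harmonic mean.
Total thickness L = 8.36 + 11.1 + 7.45 = 26.91 m.
Σ(b_i/K_i) = 8.36/0.000768 + 11.1/431 + 7.45/14.9 = 10886 d.
K_eq = L / Σ(b_i/K_i) = 26.91 / 10886 = 0.002472 m/day.
Q = K_eq · A · (Δh/L) = 0.002472 × 2060 × (9.78/26.91) = 1.851 m³/day.

1.85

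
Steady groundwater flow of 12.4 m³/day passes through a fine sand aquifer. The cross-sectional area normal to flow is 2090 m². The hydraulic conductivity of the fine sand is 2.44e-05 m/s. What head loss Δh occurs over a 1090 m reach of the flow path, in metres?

3.07

Convert K: 2.44e-05 m/s × 86400 = 2.108 m/day.
From Q = K·A·i, i = Q / (K·A) = 12.4 / (2.108 × 2090) = 0.002814.
Head loss Δh = i · L = 0.002814 × 1090 = 3.068 m.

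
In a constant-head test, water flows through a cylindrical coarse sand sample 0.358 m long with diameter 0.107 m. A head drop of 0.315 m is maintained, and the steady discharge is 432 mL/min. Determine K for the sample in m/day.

78.6

Cross-sectional area A = π·(d/2)² = π × (0.107/2)² = 0.008992 m².
Convert discharge: 432 mL/min = 7.200e-06 m³/s.
Darcy's law rearranged: K = Q·L / (A·Δh) = 7.200e-06 × 0.358 / (0.008992 × 0.315) = 0.0009100 m/s = 78.63 m/day.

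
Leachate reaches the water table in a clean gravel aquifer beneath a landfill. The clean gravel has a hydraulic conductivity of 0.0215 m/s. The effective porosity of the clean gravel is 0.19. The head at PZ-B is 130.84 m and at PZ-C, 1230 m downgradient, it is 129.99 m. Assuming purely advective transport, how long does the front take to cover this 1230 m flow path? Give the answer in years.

Convert K: 0.0215 m/s × 86400 = 1858 m/day.
Hydraulic gradient i = (130.84 − 129.99) / 1230 = 0.85 / 1230 = 0.0006911.
Darcy flux q = K · i = 1858 × 0.0006911 = 1.284 m/day.
Seepage velocity v = q / n_e = 1.284 / 0.19 = 6.756 m/day.
Travel time t = L / v = 1230 / 6.756 = 182.1 days = 0.4984 years.

0.498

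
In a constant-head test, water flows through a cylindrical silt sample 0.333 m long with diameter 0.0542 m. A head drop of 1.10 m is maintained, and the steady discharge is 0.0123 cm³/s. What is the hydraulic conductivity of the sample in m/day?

Cross-sectional area A = π·(d/2)² = π × (0.0542/2)² = 0.002307 m².
Convert discharge: 0.0123 cm³/s = 1.230e-08 m³/s.
Darcy's law rearranged: K = Q·L / (A·Δh) = 1.230e-08 × 0.333 / (0.002307 × 1.10) = 1.614e-06 m/s = 0.1394 m/day.

0.139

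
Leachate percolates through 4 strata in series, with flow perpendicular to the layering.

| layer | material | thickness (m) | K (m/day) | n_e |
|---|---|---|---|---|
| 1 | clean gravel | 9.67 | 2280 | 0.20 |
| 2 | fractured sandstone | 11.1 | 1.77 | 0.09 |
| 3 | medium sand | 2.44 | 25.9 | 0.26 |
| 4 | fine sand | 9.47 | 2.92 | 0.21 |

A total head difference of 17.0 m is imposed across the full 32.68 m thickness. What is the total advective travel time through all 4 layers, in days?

With flow normal to the layers, continuity requires the same specific discharge q through every layer.
Σ(b_i/K_i) = 9.67/2280 + 11.1/1.77 + 2.44/25.9 + 9.47/2.92 = 9.613 d.
q = Δh / Σ(b_i/K_i) = 17.0 / 9.613 = 1.768 m/day.
In each layer the seepage velocity is v_i = q/n_i, so the layer transit time is t_i = b_i·n_i / q:
  layer 1 (clean gravel): t_1 = 9.67 × 0.20 / 1.768 = 1.094 d
  layer 2 (fractured sandstone): t_2 = 11.1 × 0.09 / 1.768 = 0.5649 d
  layer 3 (medium sand): t_3 = 2.44 × 0.26 / 1.768 = 0.3587 d
  layer 4 (fine sand): t_4 = 9.47 × 0.21 / 1.768 = 1.125 d
Total t = Σ t_i = 3.142 days.

3.14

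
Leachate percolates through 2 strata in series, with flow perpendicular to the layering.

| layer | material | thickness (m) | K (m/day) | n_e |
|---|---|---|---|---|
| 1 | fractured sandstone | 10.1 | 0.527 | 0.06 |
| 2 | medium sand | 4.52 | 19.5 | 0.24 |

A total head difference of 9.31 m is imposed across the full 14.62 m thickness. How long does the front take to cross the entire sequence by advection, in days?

With flow normal to the layers, continuity requires the same specific discharge q through every layer.
Σ(b_i/K_i) = 10.1/0.527 + 4.52/19.5 = 19.40 d.
q = Δh / Σ(b_i/K_i) = 9.31 / 19.40 = 0.4800 m/day.
In each layer the seepage velocity is v_i = q/n_i, so the layer transit time is t_i = b_i·n_i / q:
  layer 1 (fractured sandstone): t_1 = 10.1 × 0.06 / 0.4800 = 1.263 d
  layer 2 (medium sand): t_2 = 4.52 × 0.24 / 0.4800 = 2.260 d
Total t = Σ t_i = 3.523 days.

3.52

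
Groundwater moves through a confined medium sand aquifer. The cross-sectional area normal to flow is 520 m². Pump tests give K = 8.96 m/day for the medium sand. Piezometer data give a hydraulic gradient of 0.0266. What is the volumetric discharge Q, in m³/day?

Hydraulic gradient i = 0.0266.
Darcy's law: Q = K · A · i = 8.960 × 520.0 × 0.02660 = 123.9 m³/day.

124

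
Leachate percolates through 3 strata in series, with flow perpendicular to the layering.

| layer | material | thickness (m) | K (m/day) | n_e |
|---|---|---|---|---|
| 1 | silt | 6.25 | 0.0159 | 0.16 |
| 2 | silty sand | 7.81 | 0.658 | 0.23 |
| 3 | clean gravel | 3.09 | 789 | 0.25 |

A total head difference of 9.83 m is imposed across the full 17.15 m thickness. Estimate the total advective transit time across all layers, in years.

0.403

With flow normal to the layers, continuity requires the same specific discharge q through every layer.
Σ(b_i/K_i) = 6.25/0.0159 + 7.81/0.658 + 3.09/789 = 405.0 d.
q = Δh / Σ(b_i/K_i) = 9.83 / 405.0 = 0.02427 m/day.
In each layer the seepage velocity is v_i = q/n_i, so the layer transit time is t_i = b_i·n_i / q:
  layer 1 (silt): t_1 = 6.25 × 0.16 / 0.02427 = 41.20 d
  layer 2 (silty sand): t_2 = 7.81 × 0.23 / 0.02427 = 74.00 d
  layer 3 (clean gravel): t_3 = 3.09 × 0.25 / 0.02427 = 31.82 d
Total t = Σ t_i = 147.0 days = 0.4025 years.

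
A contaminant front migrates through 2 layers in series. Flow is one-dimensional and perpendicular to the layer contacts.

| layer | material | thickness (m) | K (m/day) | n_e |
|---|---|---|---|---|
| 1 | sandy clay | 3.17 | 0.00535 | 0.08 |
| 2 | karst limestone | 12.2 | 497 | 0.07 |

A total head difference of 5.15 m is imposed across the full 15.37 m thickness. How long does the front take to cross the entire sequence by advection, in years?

0.349

With flow normal to the layers, continuity requires the same specific discharge q through every layer.
Σ(b_i/K_i) = 3.17/0.00535 + 12.2/497 = 592.5 d.
q = Δh / Σ(b_i/K_i) = 5.15 / 592.5 = 0.008691 m/day.
In each layer the seepage velocity is v_i = q/n_i, so the layer transit time is t_i = b_i·n_i / q:
  layer 1 (sandy clay): t_1 = 3.17 × 0.08 / 0.008691 = 29.18 d
  layer 2 (karst limestone): t_2 = 12.2 × 0.07 / 0.008691 = 98.26 d
Total t = Σ t_i = 127.4 days = 0.3489 years.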